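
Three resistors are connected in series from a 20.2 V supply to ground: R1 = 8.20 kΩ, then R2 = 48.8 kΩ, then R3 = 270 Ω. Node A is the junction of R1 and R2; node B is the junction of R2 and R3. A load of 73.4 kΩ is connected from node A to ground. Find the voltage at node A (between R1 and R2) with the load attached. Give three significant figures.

Below node A the series string R2+R3 = 49070 Ω sits in parallel with the 73400 Ω load: 29410 Ω.
V_A = 20.2 × 29410/(8200 + 29410) = 15.8 V.

V ≈ 15.8 V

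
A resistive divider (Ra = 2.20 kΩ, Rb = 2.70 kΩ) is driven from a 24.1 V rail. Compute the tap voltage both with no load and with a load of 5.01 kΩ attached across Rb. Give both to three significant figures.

Unloaded: 13.3 V; loaded: 10.7 V

Open-circuit: V = 24.1 × 2.70/(2.20 + 2.70) = 13.3 V.
With the load, Rb becomes Rb‖R_L = 1.754 kΩ, so V = 24.1 × 1.754/3.954 = 10.7 V.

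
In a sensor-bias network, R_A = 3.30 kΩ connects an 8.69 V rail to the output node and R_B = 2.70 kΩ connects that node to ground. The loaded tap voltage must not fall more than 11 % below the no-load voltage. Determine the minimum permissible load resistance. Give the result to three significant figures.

R_L(min) ≈ 12.0 kΩ

Output resistance R_th = R_A‖R_B = (3.30 × 2.70)/6.000 = 1.485 kΩ.
The fractional drop is R_th/(R_th + R_L); requiring this ≤ 0.110 gives R_L ≥ R_th(1/0.110 − 1) = 1.485 × 8.091 = 12.0 kΩ.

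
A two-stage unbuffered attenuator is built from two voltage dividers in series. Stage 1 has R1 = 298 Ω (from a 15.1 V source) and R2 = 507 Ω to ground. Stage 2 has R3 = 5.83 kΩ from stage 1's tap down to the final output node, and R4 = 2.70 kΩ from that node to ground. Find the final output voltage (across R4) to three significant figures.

Stage 2 presents R3+R4 = 8530 Ω as a load on stage 1's tap.
Stage 1's lower leg becomes R2‖(R3+R4) = 478.6 Ω, so V_mid = 15.1 × 478.6/776.6 = 9.305 V.
Stage 2 is itself unloaded: V_out = V_mid × R4/(R3+R4) = 9.305 × 2700/8530 = 2.95 V.

V_out ≈ 2.95 V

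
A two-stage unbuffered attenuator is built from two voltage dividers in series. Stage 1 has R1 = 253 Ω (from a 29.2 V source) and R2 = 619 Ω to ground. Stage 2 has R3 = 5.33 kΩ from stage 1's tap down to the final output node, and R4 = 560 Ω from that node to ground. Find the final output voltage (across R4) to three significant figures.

V_out ≈ 1.91 V

Stage 2 presents R3+R4 = 5890 Ω as a load on stage 1's tap.
Stage 1's lower leg becomes R2‖(R3+R4) = 560.1 Ω, so V_mid = 29.2 × 560.1/813.1 = 20.11 V.
Stage 2 is itself unloaded: V_out = V_mid × R4/(R3+R4) = 20.11 × 560/5890 = 1.91 V.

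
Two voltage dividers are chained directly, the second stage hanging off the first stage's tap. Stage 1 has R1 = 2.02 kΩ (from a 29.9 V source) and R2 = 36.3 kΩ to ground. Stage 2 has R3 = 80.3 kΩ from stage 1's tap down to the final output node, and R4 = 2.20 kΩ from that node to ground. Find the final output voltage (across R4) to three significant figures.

Stage 2 presents R3+R4 = 82.50 kΩ as a load on stage 1's tap.
Stage 1's lower leg becomes R2‖(R3+R4) = 25.21 kΩ, so V_mid = 29.9 × 25.21/27.23 = 27.68 V.
Stage 2 is itself unloaded: V_out = V_mid × R4/(R3+R4) = 27.68 × 2.20/82.50 = 0.738 V.

V_out ≈ 0.738 V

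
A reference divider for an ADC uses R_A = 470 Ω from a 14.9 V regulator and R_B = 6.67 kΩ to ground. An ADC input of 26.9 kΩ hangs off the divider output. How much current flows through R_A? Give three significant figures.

I ≈ 2.56 mA

R_B‖R_L = 5345 Ω, so the source sees R_A + R_B‖R_L = 5815 Ω.
I = 14.9 V / 5815 Ω = 2.56 mA.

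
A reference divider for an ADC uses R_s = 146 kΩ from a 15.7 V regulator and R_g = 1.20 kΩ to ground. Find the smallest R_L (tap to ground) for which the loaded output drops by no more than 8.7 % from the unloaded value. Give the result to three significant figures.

R_L(min) ≈ 12.5 kΩ

Output resistance R_th = R_s‖R_g = (146 × 1.20)/147.2 = 1.190 kΩ.
The fractional drop is R_th/(R_th + R_L); requiring this ≤ 0.0870 gives R_L ≥ R_th(1/0.0870 − 1) = 1.190 × 10.49 = 12.5 kΩ.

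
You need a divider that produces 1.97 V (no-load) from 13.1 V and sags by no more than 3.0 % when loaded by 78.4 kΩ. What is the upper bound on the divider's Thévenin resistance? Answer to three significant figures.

Loading drop = R_th/(R_th + R_L) ≤ 0.0300, so R_th ≤ R_L · ε/(1−ε) = 78.4 kΩ × 0.0300/0.9700 = 2.42 kΩ.

R_th ≤ 2.42 kΩ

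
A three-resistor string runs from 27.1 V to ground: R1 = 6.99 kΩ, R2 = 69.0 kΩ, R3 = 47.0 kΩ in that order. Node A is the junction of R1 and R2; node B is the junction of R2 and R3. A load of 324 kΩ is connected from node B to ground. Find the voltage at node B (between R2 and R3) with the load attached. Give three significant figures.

At node B, R3 is in parallel with the load: R3‖R_L = 41.05 kΩ.
Below node A the resistance is R2 + (R3‖R_L) = 110.0 kΩ, so V_A = 27.1 × 110.0/117.0 = 25.48 V.
Then V_B = V_A × (R3‖R_L)/(R2 + R3‖R_L) = 25.48 × 41.05/110.0 = 9.50 V.

V ≈ 9.50 V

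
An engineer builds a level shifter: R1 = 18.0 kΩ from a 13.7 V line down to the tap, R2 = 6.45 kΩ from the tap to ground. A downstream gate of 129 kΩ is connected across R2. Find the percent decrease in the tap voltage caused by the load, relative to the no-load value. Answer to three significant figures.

3.55 %

The divider's output (Thévenin) resistance is R1‖R2 = 4.748 kΩ.
Fractional drop under load = R_th/(R_th + R_L) = 4.748 / (4.748 + 129) = 0.03550.
So the output falls by 3.55 %.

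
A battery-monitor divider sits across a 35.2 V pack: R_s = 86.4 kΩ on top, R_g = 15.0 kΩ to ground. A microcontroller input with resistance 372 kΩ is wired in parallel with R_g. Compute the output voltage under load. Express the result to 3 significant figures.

The load sits in parallel with R_g: R_g‖R_L = (15.0 × 372) / (15.0 + 372) = 14.42 kΩ.
V_out = 35.2 × 14.42 / (86.4 + 14.42) = 35.2 × 14.42/100.8 = 5.03 V.

V_out ≈ 5.03 V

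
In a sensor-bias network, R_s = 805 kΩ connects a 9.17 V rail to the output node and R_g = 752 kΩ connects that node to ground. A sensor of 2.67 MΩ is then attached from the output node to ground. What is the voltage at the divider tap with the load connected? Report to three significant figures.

V_out ≈ 3.87 V

The load sits in parallel with R_g: R_g‖R_L = (752 × 2670) / (752 + 2670) = 586.7 kΩ.
V_out = 9.17 × 586.7 / (805 + 586.7) = 9.17 × 586.7/1392 = 3.87 V.
(Unloaded it would have been 4.43 V.)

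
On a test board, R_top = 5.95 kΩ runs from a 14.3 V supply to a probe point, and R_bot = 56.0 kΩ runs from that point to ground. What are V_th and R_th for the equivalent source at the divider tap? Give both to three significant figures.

V_th = 12.9 V, R_th = 5.38 kΩ

V_th is the open-circuit tap voltage: 14.3 × 56.0/(5.95 + 56.0) = 12.9 V.
With the supply zeroed, R_top and R_bot appear in parallel from the tap: R_th = R_top‖R_bot = (5.95 × 56.0)/61.95 = 5.38 kΩ.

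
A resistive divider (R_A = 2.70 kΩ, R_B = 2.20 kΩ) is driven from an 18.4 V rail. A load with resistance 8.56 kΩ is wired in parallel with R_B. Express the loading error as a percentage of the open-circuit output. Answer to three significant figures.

12.4 %

The divider's output (Thévenin) resistance is R_A‖R_B = 1.212 kΩ.
Fractional drop under load = R_th/(R_th + R_L) = 1.212 / (1.212 + 8.56) = 0.1240.
So the output falls by 12.4 %.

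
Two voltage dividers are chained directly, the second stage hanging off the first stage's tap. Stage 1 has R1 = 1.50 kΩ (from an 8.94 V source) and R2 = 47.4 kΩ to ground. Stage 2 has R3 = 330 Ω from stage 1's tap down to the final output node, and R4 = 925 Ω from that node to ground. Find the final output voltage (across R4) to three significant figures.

V_out ≈ 2.96 V

Stage 2 presents R3+R4 = 1255 Ω as a load on stage 1's tap.
Stage 1's lower leg becomes R2‖(R3+R4) = 1223 Ω, so V_mid = 8.94 × 1223/2723 = 4.015 V.
Stage 2 is itself unloaded: V_out = V_mid × R4/(R3+R4) = 4.015 × 925/1255 = 2.96 V.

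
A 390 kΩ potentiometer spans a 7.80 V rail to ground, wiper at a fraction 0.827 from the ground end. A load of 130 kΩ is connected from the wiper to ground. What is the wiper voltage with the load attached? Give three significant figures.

The wiper splits the pot into (1−α)R = 67.47 kΩ above and αR = 322.5 kΩ below.
Lower section ‖ load = 92.65 kΩ.
V_wiper = 7.80 × 92.65/(67.47 + 92.65) = 4.51 V.

V ≈ 4.51 V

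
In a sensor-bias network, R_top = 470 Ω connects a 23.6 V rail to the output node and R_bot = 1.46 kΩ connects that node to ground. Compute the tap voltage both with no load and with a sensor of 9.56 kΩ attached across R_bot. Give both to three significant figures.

Unloaded: 17.9 V; loaded: 17.2 V

Open-circuit: V = 23.6 × 1460/(470 + 1460) = 17.9 V.
With the load, R_bot becomes R_bot‖R_L = 1267 Ω, so V = 23.6 × 1267/1737 = 17.2 V.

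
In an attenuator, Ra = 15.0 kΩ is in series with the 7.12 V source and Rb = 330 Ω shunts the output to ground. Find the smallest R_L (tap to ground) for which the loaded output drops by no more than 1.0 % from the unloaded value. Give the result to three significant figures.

Output resistance R_th = Ra‖Rb = (15000 × 330)/15330 = 322.9 Ω.
The fractional drop is R_th/(R_th + R_L); requiring this ≤ 0.0100 gives R_L ≥ R_th(1/0.0100 − 1) = 322.9 × 99.00 = 32.0 kΩ.

R_L(min) ≈ 32.0 kΩ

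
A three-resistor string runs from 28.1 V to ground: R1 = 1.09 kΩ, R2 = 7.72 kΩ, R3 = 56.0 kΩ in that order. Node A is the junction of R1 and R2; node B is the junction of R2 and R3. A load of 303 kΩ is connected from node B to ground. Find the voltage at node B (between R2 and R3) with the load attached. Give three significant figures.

At node B, R3 is in parallel with the load: R3‖R_L = 47.26 kΩ.
Below node A the resistance is R2 + (R3‖R_L) = 54.98 kΩ, so V_A = 28.1 × 54.98/56.07 = 27.55 V.
Then V_B = V_A × (R3‖R_L)/(R2 + R3‖R_L) = 27.55 × 47.26/54.98 = 23.7 V.

V ≈ 23.7 V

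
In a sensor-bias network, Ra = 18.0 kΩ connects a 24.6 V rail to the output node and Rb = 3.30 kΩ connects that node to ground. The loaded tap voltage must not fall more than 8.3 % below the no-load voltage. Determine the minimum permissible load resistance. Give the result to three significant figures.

R_L(min) ≈ 30.8 kΩ

Output resistance R_th = Ra‖Rb = (18.0 × 3.30)/21.30 = 2.789 kΩ.
The fractional drop is R_th/(R_th + R_L); requiring this ≤ 0.0830 gives R_L ≥ R_th(1/0.0830 − 1) = 2.789 × 11.05 = 30.8 kΩ.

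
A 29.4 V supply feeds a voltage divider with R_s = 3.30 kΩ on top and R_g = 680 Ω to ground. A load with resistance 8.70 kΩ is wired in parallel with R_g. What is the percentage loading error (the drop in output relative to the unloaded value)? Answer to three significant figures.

The divider's output (Thévenin) resistance is R_s‖R_g = 563.8 Ω.
Fractional drop under load = R_th/(R_th + R_L) = 563.8 / (563.8 + 8700) = 0.06086.
So the output falls by 6.09 %.

6.09 %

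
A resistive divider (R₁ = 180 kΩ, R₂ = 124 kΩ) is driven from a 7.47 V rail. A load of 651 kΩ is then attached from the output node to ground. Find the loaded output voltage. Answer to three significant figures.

The load sits in parallel with R₂: R₂‖R_L = (124 × 651) / (124 + 651) = 104.2 kΩ.
V_out = 7.47 × 104.2 / (180 + 104.2) = 7.47 × 104.2/284.2 = 2.74 V.

V_out ≈ 2.74 V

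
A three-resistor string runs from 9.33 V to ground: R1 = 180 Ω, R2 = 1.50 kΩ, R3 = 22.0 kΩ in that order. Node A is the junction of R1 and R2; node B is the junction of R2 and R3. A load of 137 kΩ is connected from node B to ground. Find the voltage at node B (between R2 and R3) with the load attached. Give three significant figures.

V ≈ 8.57 V

At node B, R3 is in parallel with the load: R3‖R_L = 18960 Ω.
Below node A the resistance is R2 + (R3‖R_L) = 20460 Ω, so V_A = 9.33 × 20460/20640 = 9.249 V.
Then V_B = V_A × (R3‖R_L)/(R2 + R3‖R_L) = 9.249 × 18960/20460 = 8.57 V.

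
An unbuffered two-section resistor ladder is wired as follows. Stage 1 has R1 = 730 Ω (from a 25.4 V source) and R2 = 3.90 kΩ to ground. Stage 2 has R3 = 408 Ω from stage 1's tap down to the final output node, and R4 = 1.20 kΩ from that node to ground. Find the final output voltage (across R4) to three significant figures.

V_out ≈ 11.5 V

Stage 2 presents R3+R4 = 1608 Ω as a load on stage 1's tap.
Stage 1's lower leg becomes R2‖(R3+R4) = 1139 Ω, so V_mid = 25.4 × 1139/1869 = 15.48 V.
Stage 2 is itself unloaded: V_out = V_mid × R4/(R3+R4) = 15.48 × 1200/1608 = 11.5 V.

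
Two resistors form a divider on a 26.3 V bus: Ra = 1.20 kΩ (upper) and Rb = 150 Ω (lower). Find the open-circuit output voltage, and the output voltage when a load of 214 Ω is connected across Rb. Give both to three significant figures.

Open-circuit: V = 26.3 × 150/(1200 + 150) = 2.92 V.
With the load, Rb becomes Rb‖R_L = 88.19 Ω, so V = 26.3 × 88.19/1288 = 1.80 V.

Unloaded: 2.92 V; loaded: 1.80 V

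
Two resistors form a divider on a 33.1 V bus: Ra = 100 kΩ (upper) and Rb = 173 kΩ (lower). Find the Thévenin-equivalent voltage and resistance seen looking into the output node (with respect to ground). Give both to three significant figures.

V_th is the open-circuit tap voltage: 33.1 × 173/(100 + 173) = 21.0 V.
With the supply zeroed, Ra and Rb appear in parallel from the tap: R_th = Ra‖Rb = (100 × 173)/273.0 = 63.4 kΩ.

V_th = 21.0 V, R_th = 63.4 kΩ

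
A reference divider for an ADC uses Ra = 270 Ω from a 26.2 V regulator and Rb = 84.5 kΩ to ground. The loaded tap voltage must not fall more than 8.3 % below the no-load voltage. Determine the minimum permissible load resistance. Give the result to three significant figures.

Output resistance R_th = Ra‖Rb = (270 × 84500)/84770 = 269.1 Ω.
The fractional drop is R_th/(R_th + R_L); requiring this ≤ 0.0830 gives R_L ≥ R_th(1/0.0830 − 1) = 269.1 × 11.05 = 2.97 kΩ.

R_L(min) ≈ 2.97 kΩ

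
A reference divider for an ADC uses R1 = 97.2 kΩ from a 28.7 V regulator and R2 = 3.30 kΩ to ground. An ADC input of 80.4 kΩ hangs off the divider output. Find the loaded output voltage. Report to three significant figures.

The load sits in parallel with R2: R2‖R_L = (3.30 × 80.4) / (3.30 + 80.4) = 3.170 kΩ.
V_out = 28.7 × 3.170 / (97.2 + 3.170) = 28.7 × 3.170/100.4 = 0.906 V.
(Unloaded it would have been 0.942 V.)

V_out ≈ 0.906 V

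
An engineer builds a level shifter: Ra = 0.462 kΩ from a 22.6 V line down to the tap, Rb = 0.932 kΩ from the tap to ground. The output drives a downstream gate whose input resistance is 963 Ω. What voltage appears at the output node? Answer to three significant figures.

The load sits in parallel with Rb: Rb‖R_L = (932 × 963) / (932 + 963) = 473.6 Ω.
V_out = 22.6 × 473.6 / (462 + 473.6) = 22.6 × 473.6/935.6 = 11.4 V.
(Unloaded it would have been 15.1 V.)

V_out ≈ 11.4 V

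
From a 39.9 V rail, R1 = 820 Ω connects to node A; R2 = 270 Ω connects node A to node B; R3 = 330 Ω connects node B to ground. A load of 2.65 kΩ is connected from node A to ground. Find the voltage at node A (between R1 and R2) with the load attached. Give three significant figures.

Below node A the series string R2+R3 = 600.0 Ω sits in parallel with the 2650 Ω load: 489.2 Ω.
V_A = 39.9 × 489.2/(820 + 489.2) = 14.9 V.

V ≈ 14.9 V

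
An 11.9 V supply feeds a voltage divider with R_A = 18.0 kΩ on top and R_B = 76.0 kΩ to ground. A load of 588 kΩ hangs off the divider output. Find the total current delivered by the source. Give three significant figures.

I ≈ 0.140 mA

R_B‖R_L = 67.30 kΩ, so the source sees R_A + R_B‖R_L = 85.30 kΩ.
I = 11.9 V / 85.30 kΩ = 0.140 mA.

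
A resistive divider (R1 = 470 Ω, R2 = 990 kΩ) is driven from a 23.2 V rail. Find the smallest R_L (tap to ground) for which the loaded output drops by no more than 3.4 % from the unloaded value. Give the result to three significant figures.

Output resistance R_th = R1‖R2 = (470 × 990000)/990500 = 469.8 Ω.
The fractional drop is R_th/(R_th + R_L); requiring this ≤ 0.0340 gives R_L ≥ R_th(1/0.0340 − 1) = 469.8 × 28.41 = 13.3 kΩ.

R_L(min) ≈ 13.3 kΩ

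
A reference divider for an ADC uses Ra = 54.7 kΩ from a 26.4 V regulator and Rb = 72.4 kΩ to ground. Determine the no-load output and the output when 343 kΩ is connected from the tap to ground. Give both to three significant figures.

Open-circuit: V = 26.4 × 72.4/(54.7 + 72.4) = 15.0 V.
With the load, Rb becomes Rb‖R_L = 59.78 kΩ, so V = 26.4 × 59.78/114.5 = 13.8 V.

Unloaded: 15.0 V; loaded: 13.8 V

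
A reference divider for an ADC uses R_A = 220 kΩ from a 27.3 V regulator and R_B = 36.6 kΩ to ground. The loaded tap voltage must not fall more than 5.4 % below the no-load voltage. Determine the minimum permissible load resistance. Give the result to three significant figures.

R_L(min) ≈ 550 kΩ

Output resistance R_th = R_A‖R_B = (220 × 36.6)/256.6 = 31.38 kΩ.
The fractional drop is R_th/(R_th + R_L); requiring this ≤ 0.0540 gives R_L ≥ R_th(1/0.0540 − 1) = 31.38 × 17.52 = 550 kΩ.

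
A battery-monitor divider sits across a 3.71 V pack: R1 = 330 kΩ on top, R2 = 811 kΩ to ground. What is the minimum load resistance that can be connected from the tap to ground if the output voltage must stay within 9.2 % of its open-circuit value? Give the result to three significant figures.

Output resistance R_th = R1‖R2 = (330 × 811)/1141 = 234.6 kΩ.
The fractional drop is R_th/(R_th + R_L); requiring this ≤ 0.0920 gives R_L ≥ R_th(1/0.0920 − 1) = 234.6 × 9.870 = 2.31 MΩ.

R_L(min) ≈ 2.31 MΩ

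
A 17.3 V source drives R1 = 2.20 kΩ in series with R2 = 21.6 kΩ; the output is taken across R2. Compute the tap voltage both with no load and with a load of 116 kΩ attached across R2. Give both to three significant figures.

Open-circuit: V = 17.3 × 21.6/(2.20 + 21.6) = 15.7 V.
With the load, R2 becomes R2‖R_L = 18.21 kΩ, so V = 17.3 × 18.21/20.41 = 15.4 V.

Unloaded: 15.7 V; loaded: 15.4 V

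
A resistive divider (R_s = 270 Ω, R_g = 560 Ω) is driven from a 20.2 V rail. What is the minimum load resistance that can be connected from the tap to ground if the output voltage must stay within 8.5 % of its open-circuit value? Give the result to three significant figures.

Output resistance R_th = R_s‖R_g = (270 × 560)/830.0 = 182.2 Ω.
The fractional drop is R_th/(R_th + R_L); requiring this ≤ 0.0850 gives R_L ≥ R_th(1/0.0850 − 1) = 182.2 × 10.76 = 1.96 kΩ.

R_L(min) ≈ 1.96 kΩ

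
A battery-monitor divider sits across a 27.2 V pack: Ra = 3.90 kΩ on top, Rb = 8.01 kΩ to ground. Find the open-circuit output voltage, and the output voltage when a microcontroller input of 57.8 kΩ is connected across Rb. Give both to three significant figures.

Open-circuit: V = 27.2 × 8.01/(3.90 + 8.01) = 18.3 V.
With the load, Rb becomes Rb‖R_L = 7.035 kΩ, so V = 27.2 × 7.035/10.94 = 17.5 V.

Unloaded: 18.3 V; loaded: 17.5 V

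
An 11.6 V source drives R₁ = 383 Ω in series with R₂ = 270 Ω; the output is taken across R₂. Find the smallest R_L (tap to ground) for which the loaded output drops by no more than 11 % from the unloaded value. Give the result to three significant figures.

Output resistance R_th = R₁‖R₂ = (383 × 270)/653.0 = 158.4 Ω.
The fractional drop is R_th/(R_th + R_L); requiring this ≤ 0.110 gives R_L ≥ R_th(1/0.110 − 1) = 158.4 × 8.091 = 1.28 kΩ.

R_L(min) ≈ 1.28 kΩ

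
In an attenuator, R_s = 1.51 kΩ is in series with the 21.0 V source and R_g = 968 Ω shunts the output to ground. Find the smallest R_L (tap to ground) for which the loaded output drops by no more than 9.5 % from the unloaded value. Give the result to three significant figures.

R_L(min) ≈ 5.62 kΩ

Output resistance R_th = R_s‖R_g = (1510 × 968)/2478 = 589.9 Ω.
The fractional drop is R_th/(R_th + R_L); requiring this ≤ 0.0950 gives R_L ≥ R_th(1/0.0950 − 1) = 589.9 × 9.526 = 5.62 kΩ.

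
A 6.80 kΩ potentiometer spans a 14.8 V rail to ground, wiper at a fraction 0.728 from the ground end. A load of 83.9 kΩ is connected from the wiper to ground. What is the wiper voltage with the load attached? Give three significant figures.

V ≈ 10.6 V

The wiper splits the pot into (1−α)R = 1.850 kΩ above and αR = 4.950 kΩ below.
Lower section ‖ load = 4.675 kΩ.
V_wiper = 14.8 × 4.675/(1.850 + 4.675) = 10.6 V.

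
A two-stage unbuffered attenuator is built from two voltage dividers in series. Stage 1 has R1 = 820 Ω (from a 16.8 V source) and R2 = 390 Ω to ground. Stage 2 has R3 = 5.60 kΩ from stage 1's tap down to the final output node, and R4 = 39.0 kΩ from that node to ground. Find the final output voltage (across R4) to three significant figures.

Stage 2 presents R3+R4 = 44600 Ω as a load on stage 1's tap.
Stage 1's lower leg becomes R2‖(R3+R4) = 386.6 Ω, so V_mid = 16.8 × 386.6/1207 = 5.383 V.
Stage 2 is itself unloaded: V_out = V_mid × R4/(R3+R4) = 5.383 × 39000/44600 = 4.71 V.

V_out ≈ 4.71 V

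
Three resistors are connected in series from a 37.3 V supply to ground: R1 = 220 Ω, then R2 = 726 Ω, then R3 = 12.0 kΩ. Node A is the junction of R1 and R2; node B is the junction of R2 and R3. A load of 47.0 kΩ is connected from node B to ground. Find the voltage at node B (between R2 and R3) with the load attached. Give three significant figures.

At node B, R3 is in parallel with the load: R3‖R_L = 9559 Ω.
Below node A the resistance is R2 + (R3‖R_L) = 10290 Ω, so V_A = 37.3 × 10290/10510 = 36.52 V.
Then V_B = V_A × (R3‖R_L)/(R2 + R3‖R_L) = 36.52 × 9559/10290 = 33.9 V.

V ≈ 33.9 V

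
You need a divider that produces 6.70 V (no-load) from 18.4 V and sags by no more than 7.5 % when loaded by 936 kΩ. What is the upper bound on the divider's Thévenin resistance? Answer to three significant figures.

R_th ≤ 75.9 kΩ

Loading drop = R_th/(R_th + R_L) ≤ 0.0750, so R_th ≤ R_L · ε/(1−ε) = 936 kΩ × 0.0750/0.9250 = 75.9 kΩ.
(Any R1, R2 with R2/(R1+R2) = 0.364 and R1‖R2 ≤ 75.9 kΩ will meet the spec.)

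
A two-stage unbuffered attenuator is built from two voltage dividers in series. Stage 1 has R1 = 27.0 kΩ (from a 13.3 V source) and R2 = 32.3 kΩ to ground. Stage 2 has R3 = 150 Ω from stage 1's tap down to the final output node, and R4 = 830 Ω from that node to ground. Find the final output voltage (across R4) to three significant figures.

Stage 2 presents R3+R4 = 980.0 Ω as a load on stage 1's tap.
Stage 1's lower leg becomes R2‖(R3+R4) = 951.1 Ω, so V_mid = 13.3 × 951.1/27950 = 0.4526 V.
Stage 2 is itself unloaded: V_out = V_mid × R4/(R3+R4) = 0.4526 × 830/980.0 = 0.383 V.

V_out ≈ 0.383 V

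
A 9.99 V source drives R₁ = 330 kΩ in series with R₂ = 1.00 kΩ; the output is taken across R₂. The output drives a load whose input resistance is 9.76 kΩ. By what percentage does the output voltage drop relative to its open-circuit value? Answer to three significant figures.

Unloaded V = 9.99 × 1.00/331.0 = 0.030181 V.
Loaded: R₂‖R_L = 0.9071 kΩ, giving V = 9.99 × 0.9071/330.9 = 0.027384 V.
Drop = (0.030181 − 0.027384) / 0.030181 = 9.27 %.

9.27 %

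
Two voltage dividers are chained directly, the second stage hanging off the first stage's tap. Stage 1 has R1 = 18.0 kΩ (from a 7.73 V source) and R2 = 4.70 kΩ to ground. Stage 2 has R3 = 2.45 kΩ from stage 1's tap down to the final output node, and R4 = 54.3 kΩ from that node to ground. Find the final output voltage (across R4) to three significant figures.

V_out ≈ 1.44 V

Stage 2 presents R3+R4 = 56.75 kΩ as a load on stage 1's tap.
Stage 1's lower leg becomes R2‖(R3+R4) = 4.341 kΩ, so V_mid = 7.73 × 4.341/22.34 = 1.502 V.
Stage 2 is itself unloaded: V_out = V_mid × R4/(R3+R4) = 1.502 × 54.3/56.75 = 1.44 V.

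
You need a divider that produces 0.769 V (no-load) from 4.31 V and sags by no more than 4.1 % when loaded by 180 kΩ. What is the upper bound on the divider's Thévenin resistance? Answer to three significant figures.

Loading drop = R_th/(R_th + R_L) ≤ 0.0410, so R_th ≤ R_L · ε/(1−ε) = 180 kΩ × 0.0410/0.9590 = 7.70 kΩ.

R_th ≤ 7.70 kΩ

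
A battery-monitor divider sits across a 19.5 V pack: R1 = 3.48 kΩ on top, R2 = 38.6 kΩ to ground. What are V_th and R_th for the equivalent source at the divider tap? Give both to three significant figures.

V_th = 17.9 V, R_th = 3.19 kΩ

V_th is the open-circuit tap voltage: 19.5 × 38.6/(3.48 + 38.6) = 17.9 V.
With the supply zeroed, R1 and R2 appear in parallel from the tap: R_th = R1‖R2 = (3.48 × 38.6)/42.08 = 3.19 kΩ.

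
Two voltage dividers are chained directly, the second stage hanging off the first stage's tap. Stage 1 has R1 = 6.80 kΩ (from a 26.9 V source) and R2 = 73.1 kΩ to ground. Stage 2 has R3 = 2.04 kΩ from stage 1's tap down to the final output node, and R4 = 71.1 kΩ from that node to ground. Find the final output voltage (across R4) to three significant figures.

V_out ≈ 22.0 V

Stage 2 presents R3+R4 = 73.14 kΩ as a load on stage 1's tap.
Stage 1's lower leg becomes R2‖(R3+R4) = 36.56 kΩ, so V_mid = 26.9 × 36.56/43.36 = 22.68 V.
Stage 2 is itself unloaded: V_out = V_mid × R4/(R3+R4) = 22.68 × 71.1/73.14 = 22.0 V.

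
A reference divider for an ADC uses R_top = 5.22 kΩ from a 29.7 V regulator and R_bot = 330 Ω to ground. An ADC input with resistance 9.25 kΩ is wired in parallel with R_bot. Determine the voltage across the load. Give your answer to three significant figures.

V_out ≈ 1.71 V

The load sits in parallel with R_bot: R_bot‖R_L = (330 × 9250) / (330 + 9250) = 318.6 Ω.
V_out = 29.7 × 318.6 / (5220 + 318.6) = 29.7 × 318.6/5539 = 1.71 V.
(Unloaded it would have been 1.77 V.)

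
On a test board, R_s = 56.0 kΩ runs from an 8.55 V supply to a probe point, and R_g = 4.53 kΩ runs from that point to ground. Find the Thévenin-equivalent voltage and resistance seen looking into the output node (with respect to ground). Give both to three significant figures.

V_th is the open-circuit tap voltage: 8.55 × 4.53/(56.0 + 4.53) = 0.640 V.
With the supply zeroed, R_s and R_g appear in parallel from the tap: R_th = R_s‖R_g = (56.0 × 4.53)/60.53 = 4.19 kΩ.

V_th = 0.640 V, R_th = 4.19 kΩ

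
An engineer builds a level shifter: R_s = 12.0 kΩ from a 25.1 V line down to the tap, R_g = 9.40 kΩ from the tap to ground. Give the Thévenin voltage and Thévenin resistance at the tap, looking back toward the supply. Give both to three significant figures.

V_th = 11.0 V, R_th = 5.27 kΩ

V_th is the open-circuit tap voltage: 25.1 × 9.40/(12.0 + 9.40) = 11.0 V.
With the supply zeroed, R_s and R_g appear in parallel from the tap: R_th = R_s‖R_g = (12.0 × 9.40)/21.40 = 5.27 kΩ.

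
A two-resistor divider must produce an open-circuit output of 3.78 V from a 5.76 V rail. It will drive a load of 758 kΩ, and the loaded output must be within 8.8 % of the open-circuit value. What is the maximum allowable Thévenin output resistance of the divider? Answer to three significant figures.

R_th ≤ 73.1 kΩ

Loading drop = R_th/(R_th + R_L) ≤ 0.0880, so R_th ≤ R_L · ε/(1−ε) = 758 kΩ × 0.0880/0.9120 = 73.1 kΩ.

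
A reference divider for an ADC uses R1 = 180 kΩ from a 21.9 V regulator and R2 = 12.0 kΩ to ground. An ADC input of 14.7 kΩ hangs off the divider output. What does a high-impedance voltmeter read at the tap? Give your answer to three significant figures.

The load sits in parallel with R2: R2‖R_L = (12.0 × 14.7) / (12.0 + 14.7) = 6.607 kΩ.
V_out = 21.9 × 6.607 / (180 + 6.607) = 21.9 × 6.607/186.6 = 0.775 V.

V_out ≈ 0.775 V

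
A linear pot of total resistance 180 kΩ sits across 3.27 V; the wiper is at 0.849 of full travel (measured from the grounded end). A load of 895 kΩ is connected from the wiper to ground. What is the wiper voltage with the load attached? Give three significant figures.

The wiper splits the pot into (1−α)R = 27.18 kΩ above and αR = 152.8 kΩ below.
Lower section ‖ load = 130.5 kΩ.
V_wiper = 3.27 × 130.5/(27.18 + 130.5) = 2.71 V.

V ≈ 2.71 V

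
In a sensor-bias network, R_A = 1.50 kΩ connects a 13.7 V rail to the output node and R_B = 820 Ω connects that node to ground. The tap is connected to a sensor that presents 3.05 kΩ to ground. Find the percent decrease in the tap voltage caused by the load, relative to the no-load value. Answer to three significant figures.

Unloaded V = 13.7 × 820/2320 = 4.8422 V.
Loaded: R_B‖R_L = 646.3 Ω, giving V = 13.7 × 646.3/2146 = 4.1252 V.
Drop = (4.8422 − 4.1252) / 4.8422 = 14.8 %.

14.8 %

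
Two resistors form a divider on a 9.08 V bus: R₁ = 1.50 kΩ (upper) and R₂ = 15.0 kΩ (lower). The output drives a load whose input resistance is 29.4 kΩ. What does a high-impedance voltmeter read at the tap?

The load sits in parallel with R₂: R₂‖R_L = (15.0 × 29.4) / (15.0 + 29.4) = 9.932 kΩ.
V_out = 9.08 × 9.932 / (1.50 + 9.932) = 9.08 × 9.932/11.43 = 7.89 V.
(Unloaded it would have been 8.25 V.)

V_out ≈ 7.89 V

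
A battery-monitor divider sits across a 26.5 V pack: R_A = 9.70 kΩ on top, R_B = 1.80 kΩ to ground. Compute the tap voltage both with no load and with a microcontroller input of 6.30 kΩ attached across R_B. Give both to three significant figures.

Open-circuit: V = 26.5 × 1.80/(9.70 + 1.80) = 4.15 V.
With the load, R_B becomes R_B‖R_L = 1.400 kΩ, so V = 26.5 × 1.400/11.10 = 3.34 V.

Unloaded: 4.15 V; loaded: 3.34 V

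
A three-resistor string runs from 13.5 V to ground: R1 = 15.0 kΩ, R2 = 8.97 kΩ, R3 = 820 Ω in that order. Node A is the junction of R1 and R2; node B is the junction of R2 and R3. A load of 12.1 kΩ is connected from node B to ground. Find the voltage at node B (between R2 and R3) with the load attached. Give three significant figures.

V ≈ 0.419 V

At node B, R3 is in parallel with the load: R3‖R_L = 768.0 Ω.
Below node A the resistance is R2 + (R3‖R_L) = 9738 Ω, so V_A = 13.5 × 9738/24740 = 5.314 V.
Then V_B = V_A × (R3‖R_L)/(R2 + R3‖R_L) = 5.314 × 768.0/9738 = 0.419 V.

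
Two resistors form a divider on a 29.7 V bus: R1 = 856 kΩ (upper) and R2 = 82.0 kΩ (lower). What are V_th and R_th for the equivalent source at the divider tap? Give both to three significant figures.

V_th is the open-circuit tap voltage: 29.7 × 82.0/(856 + 82.0) = 2.60 V.
With the supply zeroed, R1 and R2 appear in parallel from the tap: R_th = R1‖R2 = (856 × 82.0)/938.0 = 74.8 kΩ.

V_th = 2.60 V, R_th = 74.8 kΩ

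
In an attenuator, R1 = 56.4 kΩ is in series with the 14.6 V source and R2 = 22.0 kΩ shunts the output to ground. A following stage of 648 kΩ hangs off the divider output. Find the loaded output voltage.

V_out ≈ 4.00 V

The load sits in parallel with R2: R2‖R_L = (22.0 × 648) / (22.0 + 648) = 21.28 kΩ.
V_out = 14.6 × 21.28 / (56.4 + 21.28) = 14.6 × 21.28/77.68 = 4.00 V.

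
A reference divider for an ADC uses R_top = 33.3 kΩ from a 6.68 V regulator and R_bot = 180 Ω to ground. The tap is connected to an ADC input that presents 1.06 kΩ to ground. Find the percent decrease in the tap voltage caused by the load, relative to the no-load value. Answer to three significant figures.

Unloaded V = 6.68 × 180/33480 = 0.035914 V.
Loaded: R_bot‖R_L = 153.9 Ω, giving V = 6.68 × 153.9/33450 = 0.030725 V.
Drop = (0.035914 − 0.030725) / 0.035914 = 14.4 %.

14.4 %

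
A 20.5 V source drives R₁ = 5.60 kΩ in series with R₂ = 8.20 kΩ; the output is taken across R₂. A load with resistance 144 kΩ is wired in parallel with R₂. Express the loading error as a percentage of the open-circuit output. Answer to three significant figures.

The divider's output (Thévenin) resistance is R₁‖R₂ = 3.328 kΩ.
Fractional drop under load = R_th/(R_th + R_L) = 3.328 / (3.328 + 144) = 0.02259.
So the output falls by 2.26 %.

2.26 %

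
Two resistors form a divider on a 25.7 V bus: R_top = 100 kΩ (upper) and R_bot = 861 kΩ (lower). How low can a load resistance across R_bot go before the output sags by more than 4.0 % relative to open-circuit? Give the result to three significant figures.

R_L(min) ≈ 2.15 MΩ

Output resistance R_th = R_top‖R_bot = (100 × 861)/961.0 = 89.59 kΩ.
The fractional drop is R_th/(R_th + R_L); requiring this ≤ 0.0400 gives R_L ≥ R_th(1/0.0400 − 1) = 89.59 × 24.00 = 2.15 MΩ.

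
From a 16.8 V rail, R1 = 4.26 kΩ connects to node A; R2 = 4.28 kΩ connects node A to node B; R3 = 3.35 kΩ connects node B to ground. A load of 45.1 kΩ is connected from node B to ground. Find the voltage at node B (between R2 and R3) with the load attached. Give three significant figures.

At node B, R3 is in parallel with the load: R3‖R_L = 3.118 kΩ.
Below node A the resistance is R2 + (R3‖R_L) = 7.398 kΩ, so V_A = 16.8 × 7.398/11.66 = 10.66 V.
Then V_B = V_A × (R3‖R_L)/(R2 + R3‖R_L) = 10.66 × 3.118/7.398 = 4.49 V.

V ≈ 4.49 V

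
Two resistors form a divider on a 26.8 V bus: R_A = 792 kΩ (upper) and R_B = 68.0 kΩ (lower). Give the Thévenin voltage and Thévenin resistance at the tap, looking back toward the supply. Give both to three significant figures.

V_th is the open-circuit tap voltage: 26.8 × 68.0/(792 + 68.0) = 2.12 V.
With the supply zeroed, R_A and R_B appear in parallel from the tap: R_th = R_A‖R_B = (792 × 68.0)/860.0 = 62.6 kΩ.

V_th = 2.12 V, R_th = 62.6 kΩ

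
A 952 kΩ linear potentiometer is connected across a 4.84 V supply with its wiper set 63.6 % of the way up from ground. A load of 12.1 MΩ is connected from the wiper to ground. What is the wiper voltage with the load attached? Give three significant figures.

V ≈ 3.02 V

The wiper splits the pot into (1−α)R = 346.5 kΩ above and αR = 605.5 kΩ below.
Lower section ‖ load = 576.6 kΩ.
V_wiper = 4.84 × 576.6/(346.5 + 576.6) = 3.02 V.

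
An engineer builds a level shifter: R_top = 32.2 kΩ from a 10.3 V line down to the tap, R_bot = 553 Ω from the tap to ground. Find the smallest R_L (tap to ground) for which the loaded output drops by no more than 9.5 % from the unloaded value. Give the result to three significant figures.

Output resistance R_th = R_top‖R_bot = (32200 × 553)/32750 = 543.7 Ω.
The fractional drop is R_th/(R_th + R_L); requiring this ≤ 0.0950 gives R_L ≥ R_th(1/0.0950 − 1) = 543.7 × 9.526 = 5.18 kΩ.

R_L(min) ≈ 5.18 kΩ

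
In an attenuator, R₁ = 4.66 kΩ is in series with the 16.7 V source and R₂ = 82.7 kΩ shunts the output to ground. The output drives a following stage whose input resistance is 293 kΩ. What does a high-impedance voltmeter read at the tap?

V_out ≈ 15.6 V

The load sits in parallel with R₂: R₂‖R_L = (82.7 × 293) / (82.7 + 293) = 64.50 kΩ.
V_out = 16.7 × 64.50 / (4.66 + 64.50) = 16.7 × 64.50/69.16 = 15.6 V.
(Unloaded it would have been 15.8 V.)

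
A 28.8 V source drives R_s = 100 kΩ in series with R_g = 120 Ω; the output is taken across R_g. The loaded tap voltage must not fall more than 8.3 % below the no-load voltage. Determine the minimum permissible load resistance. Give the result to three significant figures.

R_L(min) ≈ 1.32 kΩ

Output resistance R_th = R_s‖R_g = (100000 × 120)/100100 = 119.9 Ω.
The fractional drop is R_th/(R_th + R_L); requiring this ≤ 0.0830 gives R_L ≥ R_th(1/0.0830 − 1) = 119.9 × 11.05 = 1.32 kΩ.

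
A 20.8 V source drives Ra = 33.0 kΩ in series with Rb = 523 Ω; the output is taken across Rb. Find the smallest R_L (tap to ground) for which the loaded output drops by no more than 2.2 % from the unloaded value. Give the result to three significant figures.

R_L(min) ≈ 22.9 kΩ

Output resistance R_th = Ra‖Rb = (33000 × 523)/33520 = 514.8 Ω.
The fractional drop is R_th/(R_th + R_L); requiring this ≤ 0.0220 gives R_L ≥ R_th(1/0.0220 − 1) = 514.8 × 44.45 = 22.9 kΩ.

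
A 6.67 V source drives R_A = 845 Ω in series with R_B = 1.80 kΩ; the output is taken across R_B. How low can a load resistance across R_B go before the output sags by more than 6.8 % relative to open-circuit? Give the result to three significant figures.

R_L(min) ≈ 7.88 kΩ

Output resistance R_th = R_A‖R_B = (845 × 1800)/2645 = 575.0 Ω.
The fractional drop is R_th/(R_th + R_L); requiring this ≤ 0.0680 gives R_L ≥ R_th(1/0.0680 − 1) = 575.0 × 13.71 = 7.88 kΩ.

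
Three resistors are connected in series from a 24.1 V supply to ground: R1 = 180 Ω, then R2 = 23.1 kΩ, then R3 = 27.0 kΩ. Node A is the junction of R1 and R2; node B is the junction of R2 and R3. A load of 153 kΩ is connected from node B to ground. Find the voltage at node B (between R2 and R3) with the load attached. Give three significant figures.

V ≈ 12.0 V

At node B, R3 is in parallel with the load: R3‖R_L = 22950 Ω.
Below node A the resistance is R2 + (R3‖R_L) = 46050 Ω, so V_A = 24.1 × 46050/46230 = 24.01 V.
Then V_B = V_A × (R3‖R_L)/(R2 + R3‖R_L) = 24.01 × 22950/46050 = 12.0 V.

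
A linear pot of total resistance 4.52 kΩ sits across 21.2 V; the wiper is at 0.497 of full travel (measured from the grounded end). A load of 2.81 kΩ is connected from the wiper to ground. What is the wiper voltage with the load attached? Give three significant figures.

V ≈ 7.51 V

The wiper splits the pot into (1−α)R = 2.274 kΩ above and αR = 2.246 kΩ below.
Lower section ‖ load = 1.248 kΩ.
V_wiper = 21.2 × 1.248/(2.274 + 1.248) = 7.51 V.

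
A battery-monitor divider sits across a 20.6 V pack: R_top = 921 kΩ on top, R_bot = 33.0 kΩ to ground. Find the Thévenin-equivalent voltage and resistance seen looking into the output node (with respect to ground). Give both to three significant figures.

V_th = 0.713 V, R_th = 31.9 kΩ

V_th is the open-circuit tap voltage: 20.6 × 33.0/(921 + 33.0) = 0.713 V.
With the supply zeroed, R_top and R_bot appear in parallel from the tap: R_th = R_top‖R_bot = (921 × 33.0)/954.0 = 31.9 kΩ.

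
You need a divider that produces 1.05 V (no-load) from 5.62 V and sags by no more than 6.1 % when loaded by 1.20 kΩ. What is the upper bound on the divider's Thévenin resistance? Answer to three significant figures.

Loading drop = R_th/(R_th + R_L) ≤ 0.0610, so R_th ≤ R_L · ε/(1−ε) = 1.20 kΩ × 0.0610/0.9390 = 78.0 Ω.
(Any R1, R2 with R2/(R1+R2) = 0.187 and R1‖R2 ≤ 78.0 Ω will meet the spec.)

R_th ≤ 78.0 Ω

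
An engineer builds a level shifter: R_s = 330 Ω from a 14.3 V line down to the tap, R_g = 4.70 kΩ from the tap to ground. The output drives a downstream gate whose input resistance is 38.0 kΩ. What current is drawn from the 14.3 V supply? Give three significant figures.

I ≈ 3.17 mA

R_g‖R_L = 4183 Ω, so the source sees R_s + R_g‖R_L = 4513 Ω.
I = 14.3 V / 4513 Ω = 3.17 mA.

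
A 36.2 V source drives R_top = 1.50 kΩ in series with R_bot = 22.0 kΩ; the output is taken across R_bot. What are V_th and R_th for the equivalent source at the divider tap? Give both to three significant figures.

V_th = 33.9 V, R_th = 1.40 kΩ

V_th is the open-circuit tap voltage: 36.2 × 22.0/(1.50 + 22.0) = 33.9 V.
With the supply zeroed, R_top and R_bot appear in parallel from the tap: R_th = R_top‖R_bot = (1.50 × 22.0)/23.50 = 1.40 kΩ.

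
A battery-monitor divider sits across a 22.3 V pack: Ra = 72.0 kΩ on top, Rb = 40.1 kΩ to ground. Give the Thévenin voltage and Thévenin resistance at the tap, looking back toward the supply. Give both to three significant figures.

V_th is the open-circuit tap voltage: 22.3 × 40.1/(72.0 + 40.1) = 7.98 V.
With the supply zeroed, Ra and Rb appear in parallel from the tap: R_th = Ra‖Rb = (72.0 × 40.1)/112.1 = 25.8 kΩ.

V_th = 7.98 V, R_th = 25.8 kΩ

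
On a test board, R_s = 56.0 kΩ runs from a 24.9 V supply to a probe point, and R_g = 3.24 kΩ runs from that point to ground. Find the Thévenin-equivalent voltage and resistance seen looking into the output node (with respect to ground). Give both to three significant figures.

V_th = 1.36 V, R_th = 3.06 kΩ

V_th is the open-circuit tap voltage: 24.9 × 3.24/(56.0 + 3.24) = 1.36 V.
With the supply zeroed, R_s and R_g appear in parallel from the tap: R_th = R_s‖R_g = (56.0 × 3.24)/59.24 = 3.06 kΩ.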